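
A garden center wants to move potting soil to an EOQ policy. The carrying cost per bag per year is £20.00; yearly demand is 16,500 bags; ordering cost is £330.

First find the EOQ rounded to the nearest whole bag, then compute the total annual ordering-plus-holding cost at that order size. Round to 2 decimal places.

£14,758.05

Optimal lot size Q* = (2 × 16,500 × £330 / £20)^½ ≈ 737.90 → Q = 738 bags
Annual ordering cost = (D/Q)·S = (16,500/738) × 330 = £7,378.05
Annual holding cost  = (Q/2)·H = (738/2) × 20 = £7,380.00
Total = £7,378.05 + £7,380.00 = £14,758.05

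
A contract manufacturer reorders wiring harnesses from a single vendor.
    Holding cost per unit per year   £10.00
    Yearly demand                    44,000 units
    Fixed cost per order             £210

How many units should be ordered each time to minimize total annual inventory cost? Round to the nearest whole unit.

EOQ = √(2DS/H) = √(2 × 44,000 × 210 / 10)
    = √(1,848,000.00) ≈ 1,359.41

1,359 units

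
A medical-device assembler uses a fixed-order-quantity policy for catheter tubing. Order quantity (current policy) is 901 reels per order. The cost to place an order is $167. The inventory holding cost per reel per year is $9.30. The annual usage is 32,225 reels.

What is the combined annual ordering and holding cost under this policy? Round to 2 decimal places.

Orders/yr = 32,225/901 = 35.766; ordering cost = 35.766 × $167 = $5,972.89
Average inventory = 901/2 = 450.5; holding cost = 450.5 × $9.3 = $4,189.65
Total = $5,972.89 + $4,189.65 = $10,162.54

$10,162.54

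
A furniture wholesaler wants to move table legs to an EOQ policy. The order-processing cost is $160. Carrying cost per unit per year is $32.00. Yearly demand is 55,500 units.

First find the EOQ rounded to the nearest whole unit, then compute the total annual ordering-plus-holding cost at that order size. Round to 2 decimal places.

$23,839.46

Optimal lot size Q* = (2 × 55,500 × $160 / $32)^½ ≈ 744.98 → Q = 745 units
Orders/yr = 55,500/745 = 74.497; ordering cost = 74.497 × $160 = $11,919.46
Average inventory = 745/2 = 372.5; holding cost = 372.5 × $32 = $11,920.00
Total = $11,919.46 + $11,920.00 = $23,839.46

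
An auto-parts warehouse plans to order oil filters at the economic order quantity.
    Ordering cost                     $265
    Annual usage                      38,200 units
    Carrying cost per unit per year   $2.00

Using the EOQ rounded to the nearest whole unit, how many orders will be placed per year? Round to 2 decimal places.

EOQ = √(2DS/H) = √(2 × 38,200 × 265 / 2)
    = √(10,123,000.00) ≈ 3,181.67 → Q = 3,182
N = D/Q = 38,200/3,182 ≈ 12.005 orders/yr

12.01 orders per year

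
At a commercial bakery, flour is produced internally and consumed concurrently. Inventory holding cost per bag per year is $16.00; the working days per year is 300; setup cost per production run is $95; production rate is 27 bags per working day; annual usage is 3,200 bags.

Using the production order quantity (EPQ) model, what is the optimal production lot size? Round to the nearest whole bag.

251 bags

d = 3,200/300 = 10.6667 bags/day;  effective holding cost H(1 − d/p) = 16·(1 − 10.6667/27) = 9.67901
Q* = √(2DS / H_eff) = √(2·3,200·95 / 9.67901) ≈ 250.63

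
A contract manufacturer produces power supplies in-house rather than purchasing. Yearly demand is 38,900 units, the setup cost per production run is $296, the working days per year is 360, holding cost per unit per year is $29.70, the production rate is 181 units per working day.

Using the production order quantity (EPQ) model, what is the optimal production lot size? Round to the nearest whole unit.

Daily demand d = 38,900/360 = 108.056; p = 181; 1 − d/p = 0.40301
EPQ = √(2DS / (H(1 − d/p)))
    = √(2 × 38,900 × 296 / (29.7 × 0.40301)) ≈ 1,387.08

1,387 units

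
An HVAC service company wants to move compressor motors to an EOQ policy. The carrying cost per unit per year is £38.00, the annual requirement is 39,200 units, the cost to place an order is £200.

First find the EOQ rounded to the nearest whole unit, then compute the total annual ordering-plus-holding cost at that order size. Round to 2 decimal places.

£24,409.84

2DS/H = 2·39,200·200/38 = 412,631.58
EOQ = √412,631.58 ≈ 642.36 → Q = 642 units
Annual ordering cost = (D/Q)·S = (39,200/642) × 200 = £12,211.84
Annual holding cost  = (Q/2)·H = (642/2) × 38 = £12,198.00
Total = £12,211.84 + £12,198.00 = £24,409.84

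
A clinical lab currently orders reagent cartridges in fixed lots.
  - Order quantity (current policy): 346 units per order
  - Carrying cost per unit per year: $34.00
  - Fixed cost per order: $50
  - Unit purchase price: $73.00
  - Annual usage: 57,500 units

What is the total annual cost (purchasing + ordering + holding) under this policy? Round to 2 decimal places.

$4,211,691.25

Orders/yr = 57,500/346 = 166.185; ordering cost = 166.185 × $50 = $8,309.25
Average inventory = 346/2 = 173; holding cost = 173 × $34 = $5,882.00
Purchase cost = D·C = 57,500 × 73 = $4,197,500.00
Total = $8,309.25 + $5,882.00 + $4,197,500.00 = $4,211,691.25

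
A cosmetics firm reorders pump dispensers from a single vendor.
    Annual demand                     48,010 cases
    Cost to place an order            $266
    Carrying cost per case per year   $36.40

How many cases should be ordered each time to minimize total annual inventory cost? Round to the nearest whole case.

838 cases

2DS/H = 2·48,010·266/36.4 = 701,684.62
EOQ = √701,684.62 ≈ 837.67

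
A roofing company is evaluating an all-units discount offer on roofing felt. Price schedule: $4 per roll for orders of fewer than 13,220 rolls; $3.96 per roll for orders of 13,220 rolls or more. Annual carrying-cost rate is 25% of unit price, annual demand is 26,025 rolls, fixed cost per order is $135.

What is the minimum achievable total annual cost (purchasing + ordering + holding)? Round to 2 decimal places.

H₁ = 25%×$4 = $1.0000;  H₂ = 25%×$3.96 = $0.9900
EOQ₁ = √(2×26,025×135/1.0000) = 2,650.80  (< 13,220, feasible at tier 1)
EOQ₂ = √(2×26,025×135/0.9900) = 2,664.16  (< 13,220 → use Q = 13,220 at tier-2 price)
TC(tier 1 (EOQ₁), Q≈2,650.8) = $106,750.80
TC(tier 2, Q≈13,220.0) = $109,868.66
Minimum at tier 1 (EOQ₁): $106,750.80

$106,750.80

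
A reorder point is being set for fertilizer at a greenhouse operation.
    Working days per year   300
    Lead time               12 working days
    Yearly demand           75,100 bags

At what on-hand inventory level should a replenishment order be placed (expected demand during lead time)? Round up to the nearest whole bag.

3,004 bags

Daily demand d = 75,100 / 300 = 250.333 bags/day
Demand during lead time = 250.333 × 12 = 3,004.00
Reorder point = 3,004.00 → round up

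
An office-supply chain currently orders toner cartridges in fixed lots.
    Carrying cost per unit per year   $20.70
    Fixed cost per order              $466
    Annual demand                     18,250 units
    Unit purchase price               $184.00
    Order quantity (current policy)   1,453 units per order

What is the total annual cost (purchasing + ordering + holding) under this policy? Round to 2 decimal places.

Ordering: D/Q × S = 18,250/1,453 × $466 = $5,853.06
Holding:  Q/2 × H = 1,453/2 × $20.7 = $15,038.55
Purchase cost = D·C = 18,250 × 184 = $3,358,000.00
Total = $5,853.06 + $15,038.55 + $3,358,000.00 = $3,378,891.61

$3,378,891.61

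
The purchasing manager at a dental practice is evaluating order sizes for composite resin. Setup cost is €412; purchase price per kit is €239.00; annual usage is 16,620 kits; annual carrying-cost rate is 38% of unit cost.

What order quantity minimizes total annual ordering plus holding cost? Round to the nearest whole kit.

388 kits

Holding cost per kit per year: H = 38% × €239 = €90.8200
Q* = √(2·D·S / H) = √(2·16,620·412 / 90.82) = √150,791.5 ≈ 388.32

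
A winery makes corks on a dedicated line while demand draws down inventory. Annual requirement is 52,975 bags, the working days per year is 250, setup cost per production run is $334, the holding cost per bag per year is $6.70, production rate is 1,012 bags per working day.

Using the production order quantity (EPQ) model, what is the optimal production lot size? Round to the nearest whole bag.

Daily demand d = 52,975/250 = 211.900; p = 1012; 1 − d/p = 0.79061
EPQ = √(2DS / (H(1 − d/p)))
    = √(2 × 52,975 × 334 / (6.7 × 0.79061)) ≈ 2,584.67

2,585 bags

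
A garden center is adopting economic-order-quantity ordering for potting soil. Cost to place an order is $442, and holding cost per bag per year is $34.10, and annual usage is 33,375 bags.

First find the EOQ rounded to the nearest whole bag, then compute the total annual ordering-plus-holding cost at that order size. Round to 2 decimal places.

$31,718.60

Optimal lot size Q* = (2 × 33,375 × $442 / $34.1)^½ ≈ 930.16 → Q = 930 bags
Ordering: D/Q × S = 33,375/930 × $442 = $15,862.10
Holding:  Q/2 × H = 930/2 × $34.1 = $15,856.50
Total = $15,862.10 + $15,856.50 = $31,718.60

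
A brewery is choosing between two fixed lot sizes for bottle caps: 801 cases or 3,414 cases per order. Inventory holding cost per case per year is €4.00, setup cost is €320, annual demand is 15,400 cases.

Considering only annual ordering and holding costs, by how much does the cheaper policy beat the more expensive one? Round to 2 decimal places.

€517.16

For each Q, cost = (D/Q)·S + (Q/2)·H.
TC(801) = (15,400/801)×320 + (801/2)×4 = €7,754.31
TC(3,414) = (15,400/3,414)×320 + (3,414/2)×4 = €8,271.47
Lots of 801 are cheaper by €517.16.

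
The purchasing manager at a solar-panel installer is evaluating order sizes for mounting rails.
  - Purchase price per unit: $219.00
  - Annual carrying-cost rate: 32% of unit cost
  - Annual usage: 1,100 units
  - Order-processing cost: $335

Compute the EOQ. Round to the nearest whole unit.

103 units

H = i·C = 0.32 × $219 = $70.0800 per unit-year
Optimal lot size Q* = (2 × 1,100 × $335 / $70.08)^½ ≈ 102.55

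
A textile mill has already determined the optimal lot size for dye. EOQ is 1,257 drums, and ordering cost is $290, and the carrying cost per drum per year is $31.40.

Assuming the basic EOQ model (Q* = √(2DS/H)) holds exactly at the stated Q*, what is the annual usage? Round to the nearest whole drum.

EOQ relation: Q² = 2DS/H, so rearrange for the unknown.
D = Q²H / (2S) = 1,257² × 31.4 / (2 × 290) = 85,540.58

85,541 drums per year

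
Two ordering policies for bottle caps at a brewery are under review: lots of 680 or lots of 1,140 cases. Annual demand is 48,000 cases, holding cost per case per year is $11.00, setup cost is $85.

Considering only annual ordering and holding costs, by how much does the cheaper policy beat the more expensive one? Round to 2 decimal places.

For each Q, cost = (D/Q)·S + (Q/2)·H.
TC(680) = (48,000/680)×85 + (680/2)×11 = $9,740.00
TC(1,140) = (48,000/1,140)×85 + (1,140/2)×11 = $9,848.95
Cheaper: Q = 680.  Difference = $108.95

$108.95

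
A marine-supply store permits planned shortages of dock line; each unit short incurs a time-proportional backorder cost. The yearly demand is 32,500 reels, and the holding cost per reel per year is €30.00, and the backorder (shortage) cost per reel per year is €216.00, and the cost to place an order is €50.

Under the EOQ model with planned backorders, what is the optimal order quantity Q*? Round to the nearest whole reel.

351 reels

Q* = √(2DS/H) · √((H + b)/b)
   = √(2 × 32,500 × 50 / 30) · √((30 + 216) / 216)
   = 329.140 × 1.0672 ≈ 351.25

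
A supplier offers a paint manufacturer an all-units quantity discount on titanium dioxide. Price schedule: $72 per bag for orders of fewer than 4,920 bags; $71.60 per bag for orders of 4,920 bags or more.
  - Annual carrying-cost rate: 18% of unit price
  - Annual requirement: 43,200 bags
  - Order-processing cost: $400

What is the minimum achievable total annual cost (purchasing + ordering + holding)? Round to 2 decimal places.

H₁ = 18%×$72 = $12.9600;  H₂ = 18%×$71.60 = $12.8880
EOQ₁ = √(2×43,200×400/12.9600) = 1,632.99  (< 4,920, feasible at tier 1)
EOQ₂ = √(2×43,200×400/12.8880) = 1,637.55  (< 4,920 → use Q = 4,920 at tier-2 price)
TC(tier 1 (EOQ₁), Q≈1,633.0) = $3,131,563.59
TC(tier 2, Q≈4,920.0) = $3,128,336.68
Minimum at tier 2: $3,128,336.68

$3,128,336.68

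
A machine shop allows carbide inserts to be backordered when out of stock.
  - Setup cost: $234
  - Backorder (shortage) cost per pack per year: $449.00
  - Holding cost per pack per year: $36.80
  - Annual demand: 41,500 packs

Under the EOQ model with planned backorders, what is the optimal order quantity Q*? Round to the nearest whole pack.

Basic EOQ = √(2·41,500·234/36.8) = 726.479
Backorder adjustment √((H+b)/b) = √((36.8+449)/449) = 1.0402
Q* = 726.479 × 1.0402 ≈ 755.66

756 packs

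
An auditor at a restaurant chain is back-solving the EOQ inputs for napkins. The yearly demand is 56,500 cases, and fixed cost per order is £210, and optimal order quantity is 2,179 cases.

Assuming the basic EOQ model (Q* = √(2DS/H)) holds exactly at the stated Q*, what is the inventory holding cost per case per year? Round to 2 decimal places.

Since Q* = (2DS/H)^½, squaring gives Q*²·H = 2DS.
H = 2DS / Q² = 2 × 56,500 × 210 / 2,179² = 4.9979

£5.00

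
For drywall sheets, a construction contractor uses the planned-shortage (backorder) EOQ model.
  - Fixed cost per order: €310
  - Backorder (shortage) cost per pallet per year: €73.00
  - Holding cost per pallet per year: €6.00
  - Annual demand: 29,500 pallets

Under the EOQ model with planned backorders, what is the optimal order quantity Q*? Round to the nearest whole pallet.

1,816 pallets

Q* = √(2DS/H) · √((H + b)/b)
   = √(2 × 29,500 × 310 / 6) · √((6 + 73) / 73)
   = 1,745.948 × 1.0403 ≈ 1,816.28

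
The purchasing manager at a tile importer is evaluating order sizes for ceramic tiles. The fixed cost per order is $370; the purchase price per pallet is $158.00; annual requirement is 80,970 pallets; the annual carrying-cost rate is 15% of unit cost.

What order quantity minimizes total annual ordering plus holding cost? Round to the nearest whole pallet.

1,590 pallets

Carrying cost H = $158 × 15% = $23.7000/pallet/yr
2DS/H = 2·80,970·370/23.7 = 2,528,177.22
EOQ = √2,528,177.22 ≈ 1,590.02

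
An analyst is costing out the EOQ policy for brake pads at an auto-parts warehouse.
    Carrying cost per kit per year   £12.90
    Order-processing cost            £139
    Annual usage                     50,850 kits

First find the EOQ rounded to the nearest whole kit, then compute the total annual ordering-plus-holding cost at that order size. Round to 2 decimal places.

£13,504.01

Optimal lot size Q* = (2 × 50,850 × £139 / £12.9)^½ ≈ 1,046.82 → Q = 1,047 kits
Orders/yr = 50,850/1,047 = 48.567; ordering cost = 48.567 × £139 = £6,750.86
Average inventory = 1,047/2 = 523.5; holding cost = 523.5 × £12.9 = £6,753.15
Total = £6,750.86 + £6,753.15 = £13,504.01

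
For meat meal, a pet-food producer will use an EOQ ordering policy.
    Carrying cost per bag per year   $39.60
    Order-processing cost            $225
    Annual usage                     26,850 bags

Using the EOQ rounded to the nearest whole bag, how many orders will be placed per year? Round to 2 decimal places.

2DS/H = 2·26,850·225/39.6 = 305,113.64
EOQ = √305,113.64 ≈ 552.37 → Q = 552
N = D/Q = 26,850/552 ≈ 48.641 orders/yr

48.64 orders per year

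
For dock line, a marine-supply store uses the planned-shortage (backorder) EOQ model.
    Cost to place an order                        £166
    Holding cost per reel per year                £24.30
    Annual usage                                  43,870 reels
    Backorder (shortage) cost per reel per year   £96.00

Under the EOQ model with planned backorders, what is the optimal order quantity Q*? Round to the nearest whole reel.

Basic EOQ = √(2·43,870·166/24.3) = 774.194
Backorder adjustment √((H+b)/b) = √((24.3+96)/96) = 1.1194
Q* = 774.194 × 1.1194 ≈ 866.66

867 reels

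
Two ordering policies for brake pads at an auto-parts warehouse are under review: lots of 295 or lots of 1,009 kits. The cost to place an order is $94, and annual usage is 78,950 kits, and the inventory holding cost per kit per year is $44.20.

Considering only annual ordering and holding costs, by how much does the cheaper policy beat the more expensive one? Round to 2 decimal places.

$2,022.45

For each Q, cost = (D/Q)·S + (Q/2)·H.
TC(295) = (78,950/295)×94 + (295/2)×44.2 = $31,676.45
TC(1,009) = (78,950/1,009)×94 + (1,009/2)×44.2 = $29,654.00
Cheaper: Q = 1,009.  Difference = $2,022.45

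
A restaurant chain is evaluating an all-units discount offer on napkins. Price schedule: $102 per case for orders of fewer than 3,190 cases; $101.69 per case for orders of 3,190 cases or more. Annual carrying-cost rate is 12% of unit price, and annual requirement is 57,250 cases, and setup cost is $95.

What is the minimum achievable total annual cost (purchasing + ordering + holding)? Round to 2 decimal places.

H₁ = 12%×$102 = $12.2400;  H₂ = 12%×$101.69 = $12.2028
EOQ₁ = √(2×57,250×95/12.2400) = 942.70  (< 3,190, feasible at tier 1)
EOQ₂ = √(2×57,250×95/12.2028) = 944.14  (< 3,190 → use Q = 3,190 at tier-2 price)
TC(tier 1 (EOQ₁), Q≈942.7) = $5,851,038.66
TC(tier 2, Q≈3,190.0) = $5,842,920.90
Minimum at tier 2: $5,842,920.90

$5,842,920.90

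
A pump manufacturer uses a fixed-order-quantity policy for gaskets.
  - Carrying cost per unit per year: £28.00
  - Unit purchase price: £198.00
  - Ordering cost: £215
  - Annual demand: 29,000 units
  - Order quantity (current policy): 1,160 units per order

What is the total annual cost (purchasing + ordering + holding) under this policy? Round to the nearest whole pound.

£5,763,615

Orders/yr = 29,000/1,160 = 25.000; ordering cost = 25.000 × £215 = £5,375.00
Average inventory = 1,160/2 = 580; holding cost = 580 × £28 = £16,240.00
Purchase cost = D·C = 29,000 × 198 = £5,742,000.00
Total = £5,375.00 + £16,240.00 + £5,742,000.00 = £5,763,615.00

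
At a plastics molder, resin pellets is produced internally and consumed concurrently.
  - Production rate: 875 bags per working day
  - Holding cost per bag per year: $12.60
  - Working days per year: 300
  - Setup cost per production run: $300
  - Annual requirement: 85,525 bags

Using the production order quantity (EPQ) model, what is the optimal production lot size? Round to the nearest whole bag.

Daily demand d = 85,525/300 = 285.083; p = 875; 1 − d/p = 0.67419
EPQ = √(2DS / (H(1 − d/p)))
    = √(2 × 85,525 × 300 / (12.6 × 0.67419)) ≈ 2,457.79

2,458 bags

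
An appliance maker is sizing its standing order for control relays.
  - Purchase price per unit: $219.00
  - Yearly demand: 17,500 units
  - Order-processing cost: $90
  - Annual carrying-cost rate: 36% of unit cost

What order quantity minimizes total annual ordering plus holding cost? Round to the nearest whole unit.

H = i·C = 0.36 × $219 = $78.8400 per unit-year
Q* = √(2·D·S / H) = √(2·17,500·90 / 78.84) = √39,954.3 ≈ 199.89

200 units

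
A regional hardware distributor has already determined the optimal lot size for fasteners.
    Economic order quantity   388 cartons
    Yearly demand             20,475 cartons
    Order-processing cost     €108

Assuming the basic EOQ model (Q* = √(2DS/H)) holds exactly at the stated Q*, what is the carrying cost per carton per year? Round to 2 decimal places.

€29.38

EOQ relation: Q² = 2DS/H, so rearrange for the unknown.
H = 2DS / Q² = 2 × 20,475 × 108 / 388² = 29.3775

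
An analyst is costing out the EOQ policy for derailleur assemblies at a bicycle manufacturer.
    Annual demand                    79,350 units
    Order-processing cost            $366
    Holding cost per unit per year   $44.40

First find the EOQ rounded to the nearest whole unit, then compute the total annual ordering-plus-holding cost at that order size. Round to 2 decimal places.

2DS/H = 2·79,350·366/44.4 = 1,308,202.70
EOQ = √1,308,202.70 ≈ 1,143.77 → Q = 1,144 units
Annual ordering cost = (D/Q)·S = (79,350/1,144) × 366 = $25,386.45
Annual holding cost  = (Q/2)·H = (1,144/2) × 44.4 = $25,396.80
Total = $25,386.45 + $25,396.80 = $50,783.25

$50,783.25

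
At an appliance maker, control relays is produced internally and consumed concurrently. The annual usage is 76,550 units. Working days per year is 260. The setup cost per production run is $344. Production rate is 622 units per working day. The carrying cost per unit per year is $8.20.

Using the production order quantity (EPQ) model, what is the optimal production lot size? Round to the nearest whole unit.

Daily demand d = 76,550/260 = 294.423; p = 622; 1 − d/p = 0.52665
EPQ = √(2DS / (H(1 − d/p)))
    = √(2 × 76,550 × 344 / (8.2 × 0.52665)) ≈ 3,492.19

3,492 units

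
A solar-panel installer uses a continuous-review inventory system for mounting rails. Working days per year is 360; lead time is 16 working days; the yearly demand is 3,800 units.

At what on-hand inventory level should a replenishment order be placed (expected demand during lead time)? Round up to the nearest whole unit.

Daily demand d = 3,800 / 360 = 10.556 units/day
Demand during lead time = 10.556 × 16 = 168.89
Reorder point = 168.89 → round up

169 units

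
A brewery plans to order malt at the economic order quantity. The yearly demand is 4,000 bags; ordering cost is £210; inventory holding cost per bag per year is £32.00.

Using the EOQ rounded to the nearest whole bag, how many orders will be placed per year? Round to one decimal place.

2DS/H = 2·4,000·210/32 = 52,500.00
EOQ = √52,500.00 ≈ 229.13 → Q = 229
N = D/Q = 4,000/229 ≈ 17.467 orders/yr

17.5 orders per year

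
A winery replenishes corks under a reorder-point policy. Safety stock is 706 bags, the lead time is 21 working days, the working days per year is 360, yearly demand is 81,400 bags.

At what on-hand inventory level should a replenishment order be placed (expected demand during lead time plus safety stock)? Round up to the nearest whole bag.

Daily demand d = 81,400 / 360 = 226.111 bags/day
Demand during lead time = 226.111 × 21 = 4,748.33
Reorder point = 4,748.33 + 706 = 5,454.33 → round up

5,455 bags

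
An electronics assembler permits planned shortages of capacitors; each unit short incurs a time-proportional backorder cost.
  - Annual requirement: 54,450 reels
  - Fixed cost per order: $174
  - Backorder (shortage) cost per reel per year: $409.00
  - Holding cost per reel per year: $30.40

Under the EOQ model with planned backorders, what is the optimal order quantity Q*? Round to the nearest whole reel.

Basic EOQ = √(2·54,450·174/30.4) = 789.499
Backorder adjustment √((H+b)/b) = √((30.4+409)/409) = 1.0365
Q* = 789.499 × 1.0365 ≈ 818.31

818 reels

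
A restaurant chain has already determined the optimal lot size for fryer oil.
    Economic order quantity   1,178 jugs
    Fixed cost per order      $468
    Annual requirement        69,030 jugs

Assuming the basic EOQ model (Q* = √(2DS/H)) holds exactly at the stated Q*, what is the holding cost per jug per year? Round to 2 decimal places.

$46.56

EOQ relation: Q² = 2DS/H, so rearrange for the unknown.
H = 2DS / Q² = 2 × 69,030 × 468 / 1,178² = 46.5611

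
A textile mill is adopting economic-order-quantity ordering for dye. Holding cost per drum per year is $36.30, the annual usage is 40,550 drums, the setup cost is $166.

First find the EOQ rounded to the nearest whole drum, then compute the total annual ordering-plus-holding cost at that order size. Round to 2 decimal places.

$22,106.39

EOQ = √(2DS/H) = √(2 × 40,550 × 166 / 36.3)
    = √(370,870.52) ≈ 608.99 → Q = 609 drums
Annual ordering cost = (D/Q)·S = (40,550/609) × 166 = $11,053.04
Annual holding cost  = (Q/2)·H = (609/2) × 36.3 = $11,053.35
Total = $11,053.04 + $11,053.35 = $22,106.39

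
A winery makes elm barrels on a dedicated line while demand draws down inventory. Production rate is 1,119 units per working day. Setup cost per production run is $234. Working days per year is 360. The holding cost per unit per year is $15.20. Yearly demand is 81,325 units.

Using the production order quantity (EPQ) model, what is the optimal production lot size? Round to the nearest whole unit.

d = 81,325/360 = 225.9028 units/day;  effective holding cost H(1 − d/p) = 15.2·(1 − 225.9028/1119) = 12.13144
Q* = √(2DS / H_eff) = √(2·81,325·234 / 12.13144) ≈ 1,771.25

1,771 units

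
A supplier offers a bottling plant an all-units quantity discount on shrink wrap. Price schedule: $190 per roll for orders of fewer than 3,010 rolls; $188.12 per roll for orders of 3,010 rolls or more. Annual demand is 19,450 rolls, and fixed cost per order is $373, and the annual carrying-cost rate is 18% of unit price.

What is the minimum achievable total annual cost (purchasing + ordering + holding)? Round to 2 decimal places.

H₁ = 18%×$190 = $34.2000;  H₂ = 18%×$188.12 = $33.8616
EOQ₁ = √(2×19,450×373/34.2000) = 651.35  (< 3,010, feasible at tier 1)
EOQ₂ = √(2×19,450×373/33.8616) = 654.60  (< 3,010 → use Q = 3,010 at tier-2 price)
TC(tier 1 (EOQ₁), Q≈651.4) = $3,717,776.26
TC(tier 2, Q≈3,010.0) = $3,712,305.96
Minimum at tier 2: $3,712,305.96

$3,712,305.96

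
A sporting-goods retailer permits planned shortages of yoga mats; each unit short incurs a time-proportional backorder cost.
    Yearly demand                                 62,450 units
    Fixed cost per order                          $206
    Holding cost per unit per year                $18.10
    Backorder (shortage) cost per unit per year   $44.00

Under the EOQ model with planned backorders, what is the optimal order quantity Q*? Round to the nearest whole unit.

Basic EOQ = √(2·62,450·206/18.1) = 1,192.273
Backorder adjustment √((H+b)/b) = √((18.1+44)/44) = 1.1880
Q* = 1,192.273 × 1.1880 ≈ 1,416.43

1,416 units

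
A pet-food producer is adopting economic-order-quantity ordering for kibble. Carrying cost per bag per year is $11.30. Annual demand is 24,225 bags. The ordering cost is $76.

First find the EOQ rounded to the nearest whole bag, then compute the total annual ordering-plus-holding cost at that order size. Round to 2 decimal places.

$6,450.49

EOQ = √(2DS/H) = √(2 × 24,225 × 76 / 11.3)
    = √(325,858.41) ≈ 570.84 → Q = 571 bags
Ordering: D/Q × S = 24,225/571 × $76 = $3,224.34
Holding:  Q/2 × H = 571/2 × $11.3 = $3,226.15
Total = $3,224.34 + $3,226.15 = $6,450.49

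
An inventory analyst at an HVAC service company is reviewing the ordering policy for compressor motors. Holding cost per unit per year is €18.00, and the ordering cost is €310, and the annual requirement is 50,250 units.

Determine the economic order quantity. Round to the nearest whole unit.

Optimal lot size Q* = (2 × 50,250 × €310 / €18)^½ ≈ 1,315.61

1,316 units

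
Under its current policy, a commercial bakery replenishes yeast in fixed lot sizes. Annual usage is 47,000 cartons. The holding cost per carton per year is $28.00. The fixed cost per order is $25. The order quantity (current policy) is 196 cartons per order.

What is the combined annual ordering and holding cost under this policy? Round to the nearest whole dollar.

$8,739

Orders/yr = 47,000/196 = 239.796; ordering cost = 239.796 × $25 = $5,994.90
Average inventory = 196/2 = 98; holding cost = 98 × $28 = $2,744.00
Total = $5,994.90 + $2,744.00 = $8,738.90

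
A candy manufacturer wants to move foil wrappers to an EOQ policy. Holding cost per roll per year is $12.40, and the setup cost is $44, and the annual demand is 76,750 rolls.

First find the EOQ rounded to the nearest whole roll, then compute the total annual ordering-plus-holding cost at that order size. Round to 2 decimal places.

Optimal lot size Q* = (2 × 76,750 × $44 / $12.4)^½ ≈ 738.02 → Q = 738 rolls
Annual ordering cost = (D/Q)·S = (76,750/738) × 44 = $4,575.88
Annual holding cost  = (Q/2)·H = (738/2) × 12.4 = $4,575.60
Total = $4,575.88 + $4,575.60 = $9,151.48

$9,151.48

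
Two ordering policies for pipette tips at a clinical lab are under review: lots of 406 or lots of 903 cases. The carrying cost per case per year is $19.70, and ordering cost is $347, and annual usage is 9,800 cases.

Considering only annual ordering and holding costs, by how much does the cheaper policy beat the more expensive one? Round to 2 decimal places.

TC(Q) = (D/Q)S + (Q/2)H
TC(406) = (9,800/406)×347 + (406/2)×19.7 = $12,374.96
TC(903) = (9,800/903)×347 + (903/2)×19.7 = $12,660.44
|ΔTC| = |$12,374.96 − $12,660.44| = $285.48

$285.48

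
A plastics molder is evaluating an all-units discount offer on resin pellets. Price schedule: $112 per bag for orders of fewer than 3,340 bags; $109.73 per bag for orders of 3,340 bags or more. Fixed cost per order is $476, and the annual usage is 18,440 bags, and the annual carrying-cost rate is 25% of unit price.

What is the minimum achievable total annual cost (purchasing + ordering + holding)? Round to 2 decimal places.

$2,071,861.45

H₁ = 25%×$112 = $28.0000;  H₂ = 25%×$109.73 = $27.4325
EOQ₁ = √(2×18,440×476/28.0000) = 791.81  (< 3,340, feasible at tier 1)
EOQ₂ = √(2×18,440×476/27.4325) = 799.96  (< 3,340 → use Q = 3,340 at tier-2 price)
TC(tier 1 (EOQ₁), Q≈791.8) = $2,087,450.63
TC(tier 2, Q≈3,340.0) = $2,071,861.45
Minimum at tier 2: $2,071,861.45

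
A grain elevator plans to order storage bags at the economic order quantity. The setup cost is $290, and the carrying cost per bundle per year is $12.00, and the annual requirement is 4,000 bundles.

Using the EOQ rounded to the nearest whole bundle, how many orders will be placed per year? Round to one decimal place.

EOQ = √(2DS/H) = √(2 × 4,000 × 290 / 12)
    = √(193,333.33) ≈ 439.70 → Q = 440
N = D/Q = 4,000/440 ≈ 9.091 orders/yr

9.1 orders per year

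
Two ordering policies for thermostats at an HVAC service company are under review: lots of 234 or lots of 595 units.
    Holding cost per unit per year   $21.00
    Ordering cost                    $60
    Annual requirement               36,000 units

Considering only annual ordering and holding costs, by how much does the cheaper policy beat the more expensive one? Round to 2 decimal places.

TC(Q) = (D/Q)S + (Q/2)H
TC(234) = (36,000/234)×60 + (234/2)×21 = $11,687.77
TC(595) = (36,000/595)×60 + (595/2)×21 = $9,877.75
Cheaper: Q = 595.  Difference = $1,810.02

$1,810.02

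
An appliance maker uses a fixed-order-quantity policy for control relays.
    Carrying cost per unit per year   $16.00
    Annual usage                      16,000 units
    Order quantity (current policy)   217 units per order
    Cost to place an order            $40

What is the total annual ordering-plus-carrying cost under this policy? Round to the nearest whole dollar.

$4,685

Annual ordering cost = (D/Q)·S = (16,000/217) × 40 = $2,949.31
Annual holding cost  = (Q/2)·H = (217/2) × 16 = $1,736.00
Total = $2,949.31 + $1,736.00 = $4,685.31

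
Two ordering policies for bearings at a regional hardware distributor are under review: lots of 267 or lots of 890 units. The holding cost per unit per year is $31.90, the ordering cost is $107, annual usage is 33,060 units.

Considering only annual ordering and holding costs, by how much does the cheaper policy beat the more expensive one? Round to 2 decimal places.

For each Q, cost = (D/Q)·S + (Q/2)·H.
TC(267) = (33,060/267)×107 + (267/2)×31.9 = $17,507.41
TC(890) = (33,060/890)×107 + (890/2)×31.9 = $18,170.13
Cheaper: Q = 267.  Difference = $662.72

$662.72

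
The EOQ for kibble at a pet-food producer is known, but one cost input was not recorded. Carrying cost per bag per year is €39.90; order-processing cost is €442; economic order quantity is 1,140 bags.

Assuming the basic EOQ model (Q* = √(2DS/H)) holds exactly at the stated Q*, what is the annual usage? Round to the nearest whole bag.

58,658 bags per year

From Q* = √(2DS/H) ⇒ Q*² = 2DS/H.
D = Q²H / (2S) = 1,140² × 39.9 / (2 × 442) = 58,658.42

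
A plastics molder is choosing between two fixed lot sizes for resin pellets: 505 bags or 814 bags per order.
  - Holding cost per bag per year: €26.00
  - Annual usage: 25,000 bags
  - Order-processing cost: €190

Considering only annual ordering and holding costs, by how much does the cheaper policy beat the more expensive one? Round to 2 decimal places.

€446.44

Annual cost at Q: ordering D·S/Q plus holding Q·H/2.
TC(505) = (25,000/505)×190 + (505/2)×26 = €15,970.94
TC(814) = (25,000/814)×190 + (814/2)×26 = €16,417.38
Lots of 505 are cheaper by €446.44.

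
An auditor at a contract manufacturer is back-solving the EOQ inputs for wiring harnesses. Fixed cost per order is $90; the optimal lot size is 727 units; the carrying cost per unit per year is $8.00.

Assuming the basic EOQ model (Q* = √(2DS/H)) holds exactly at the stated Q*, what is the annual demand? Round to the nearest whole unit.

23,490 units per year

Since Q* = (2DS/H)^½, squaring gives Q*²·H = 2DS.
D = Q²H / (2S) = 727² × 8 / (2 × 90) = 23,490.18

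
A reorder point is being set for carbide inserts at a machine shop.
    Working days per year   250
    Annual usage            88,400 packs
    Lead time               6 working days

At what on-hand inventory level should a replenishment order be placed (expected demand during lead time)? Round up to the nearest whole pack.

Daily demand d = 88,400 / 250 = 353.600 packs/day
Demand during lead time = 353.600 × 6 = 2,121.60
Reorder point = 2,121.60 → round up

2,122 packs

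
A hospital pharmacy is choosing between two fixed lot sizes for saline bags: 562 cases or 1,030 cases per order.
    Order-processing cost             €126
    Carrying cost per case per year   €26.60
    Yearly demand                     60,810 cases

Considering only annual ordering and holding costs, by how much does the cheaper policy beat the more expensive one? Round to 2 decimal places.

Annual cost at Q: ordering D·S/Q plus holding Q·H/2.
TC(562) = (60,810/562)×126 + (562/2)×26.6 = €21,108.16
TC(1,030) = (60,810/1,030)×126 + (1,030/2)×26.6 = €21,137.89
Cheaper: Q = 562.  Difference = €29.73

€29.73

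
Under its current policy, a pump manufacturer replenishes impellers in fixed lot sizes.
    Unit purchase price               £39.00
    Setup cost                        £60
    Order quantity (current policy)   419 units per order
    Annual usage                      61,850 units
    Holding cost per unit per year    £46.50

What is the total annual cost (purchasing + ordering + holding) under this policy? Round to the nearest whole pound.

Annual ordering cost = (D/Q)·S = (61,850/419) × 60 = £8,856.80
Annual holding cost  = (Q/2)·H = (419/2) × 46.5 = £9,741.75
Purchase cost = D·C = 61,850 × 39 = £2,412,150.00
Total = £8,856.80 + £9,741.75 + £2,412,150.00 = £2,430,748.55

£2,430,749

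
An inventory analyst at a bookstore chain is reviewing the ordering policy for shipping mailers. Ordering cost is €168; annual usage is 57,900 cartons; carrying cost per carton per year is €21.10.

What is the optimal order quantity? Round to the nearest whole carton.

Q* = √(2·D·S / H) = √(2·57,900·168 / 21.1) = √922,009.5 ≈ 960.21

960 cartons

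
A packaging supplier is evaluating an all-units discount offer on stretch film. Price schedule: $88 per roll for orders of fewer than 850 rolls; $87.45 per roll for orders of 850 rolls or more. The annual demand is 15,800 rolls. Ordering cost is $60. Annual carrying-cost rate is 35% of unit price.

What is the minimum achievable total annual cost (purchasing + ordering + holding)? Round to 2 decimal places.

$1,395,833.48

H₁ = 35%×$88 = $30.8000;  H₂ = 35%×$87.45 = $30.6075
EOQ₁ = √(2×15,800×60/30.8000) = 248.11  (< 850, feasible at tier 1)
EOQ₂ = √(2×15,800×60/30.6075) = 248.89  (< 850 → use Q = 850 at tier-2 price)
TC(tier 1 (EOQ₁), Q≈248.1) = $1,398,041.78
TC(tier 2, Q≈850.0) = $1,395,833.48
Minimum at tier 2: $1,395,833.48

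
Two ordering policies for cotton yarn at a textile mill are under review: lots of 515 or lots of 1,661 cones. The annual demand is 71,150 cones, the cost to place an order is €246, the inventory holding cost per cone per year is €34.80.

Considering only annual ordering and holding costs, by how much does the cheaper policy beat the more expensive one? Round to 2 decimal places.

TC(Q) = (D/Q)S + (Q/2)H
TC(515) = (71,150/515)×246 + (515/2)×34.8 = €42,947.21
TC(1,661) = (71,150/1,661)×246 + (1,661/2)×34.8 = €39,438.97
Lots of 1,661 are cheaper by €3,508.25.

€3,508.25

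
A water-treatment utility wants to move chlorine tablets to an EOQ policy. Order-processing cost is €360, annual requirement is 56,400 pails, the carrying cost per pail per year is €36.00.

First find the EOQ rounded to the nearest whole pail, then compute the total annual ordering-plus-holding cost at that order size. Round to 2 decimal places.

€38,234.64

2DS/H = 2·56,400·360/36 = 1,128,000.00
EOQ = √1,128,000.00 ≈ 1,062.07 → Q = 1,062 pails
Orders/yr = 56,400/1,062 = 53.107; ordering cost = 53.107 × €360 = €19,118.64
Average inventory = 1,062/2 = 531; holding cost = 531 × €36 = €19,116.00
Total = €19,118.64 + €19,116.00 = €38,234.64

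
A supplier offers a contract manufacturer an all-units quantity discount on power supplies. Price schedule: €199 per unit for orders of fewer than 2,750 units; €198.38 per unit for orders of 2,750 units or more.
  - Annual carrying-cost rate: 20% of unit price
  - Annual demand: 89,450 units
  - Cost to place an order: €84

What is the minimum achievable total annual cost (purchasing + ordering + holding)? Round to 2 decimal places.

H₁ = 20%×€199 = €39.8000;  H₂ = 20%×€198.38 = €39.6760
EOQ₁ = √(2×89,450×84/39.8000) = 614.47  (< 2,750, feasible at tier 1)
EOQ₂ = √(2×89,450×84/39.6760) = 615.43  (< 2,750 → use Q = 2,750 at tier-2 price)
TC(tier 1 (EOQ₁), Q≈614.5) = €17,825,006.05
TC(tier 2, Q≈2,750.0) = €17,802,377.79
Minimum at tier 2: €17,802,377.79

€17,802,377.79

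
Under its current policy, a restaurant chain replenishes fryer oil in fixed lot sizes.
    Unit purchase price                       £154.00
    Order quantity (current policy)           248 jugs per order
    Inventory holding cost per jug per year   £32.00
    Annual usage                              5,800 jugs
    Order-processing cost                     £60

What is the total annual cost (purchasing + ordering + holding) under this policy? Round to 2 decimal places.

Ordering: D/Q × S = 5,800/248 × £60 = £1,403.23
Holding:  Q/2 × H = 248/2 × £32 = £3,968.00
Purchase cost = D·C = 5,800 × 154 = £893,200.00
Total = £1,403.23 + £3,968.00 + £893,200.00 = £898,571.23

£898,571.23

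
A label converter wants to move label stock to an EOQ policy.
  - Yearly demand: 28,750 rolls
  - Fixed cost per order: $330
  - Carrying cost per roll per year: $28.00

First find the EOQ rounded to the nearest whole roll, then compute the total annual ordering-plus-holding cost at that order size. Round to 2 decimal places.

$23,049.95

Optimal lot size Q* = (2 × 28,750 × $330 / $28)^½ ≈ 823.21 → Q = 823 rolls
Annual ordering cost = (D/Q)·S = (28,750/823) × 330 = $11,527.95
Annual holding cost  = (Q/2)·H = (823/2) × 28 = $11,522.00
Total = $11,527.95 + $11,522.00 = $23,049.95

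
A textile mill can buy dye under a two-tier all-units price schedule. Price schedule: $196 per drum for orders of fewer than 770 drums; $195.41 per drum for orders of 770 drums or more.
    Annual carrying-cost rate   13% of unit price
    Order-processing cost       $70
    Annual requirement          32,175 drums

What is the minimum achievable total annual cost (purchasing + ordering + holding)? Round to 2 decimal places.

$6,300,022.02

H₁ = 13%×$196 = $25.4800;  H₂ = 13%×$195.41 = $25.4033
EOQ₁ = √(2×32,175×70/25.4800) = 420.46  (< 770, feasible at tier 1)
EOQ₂ = √(2×32,175×70/25.4033) = 421.09  (< 770 → use Q = 770 at tier-2 price)
TC(tier 1 (EOQ₁), Q≈420.5) = $6,317,013.29
TC(tier 2, Q≈770.0) = $6,300,022.02
Minimum at tier 2: $6,300,022.02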